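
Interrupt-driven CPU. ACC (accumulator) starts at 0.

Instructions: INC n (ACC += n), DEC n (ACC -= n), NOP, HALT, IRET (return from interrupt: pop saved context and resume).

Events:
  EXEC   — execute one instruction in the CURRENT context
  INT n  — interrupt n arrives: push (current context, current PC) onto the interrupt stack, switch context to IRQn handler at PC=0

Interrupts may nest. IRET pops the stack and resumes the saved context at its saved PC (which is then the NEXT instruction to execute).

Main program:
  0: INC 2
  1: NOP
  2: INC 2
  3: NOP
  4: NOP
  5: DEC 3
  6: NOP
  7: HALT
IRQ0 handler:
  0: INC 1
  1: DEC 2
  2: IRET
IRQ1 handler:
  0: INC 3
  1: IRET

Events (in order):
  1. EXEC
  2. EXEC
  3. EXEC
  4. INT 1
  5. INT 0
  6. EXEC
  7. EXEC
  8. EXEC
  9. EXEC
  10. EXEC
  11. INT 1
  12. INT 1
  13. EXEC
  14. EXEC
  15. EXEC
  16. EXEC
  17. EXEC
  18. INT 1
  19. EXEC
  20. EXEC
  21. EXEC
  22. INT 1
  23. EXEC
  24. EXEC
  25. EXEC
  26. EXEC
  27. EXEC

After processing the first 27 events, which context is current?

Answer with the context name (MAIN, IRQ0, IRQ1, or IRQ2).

Event 1 (EXEC): [MAIN] PC=0: INC 2 -> ACC=2
Event 2 (EXEC): [MAIN] PC=1: NOP
Event 3 (EXEC): [MAIN] PC=2: INC 2 -> ACC=4
Event 4 (INT 1): INT 1 arrives: push (MAIN, PC=3), enter IRQ1 at PC=0 (depth now 1)
Event 5 (INT 0): INT 0 arrives: push (IRQ1, PC=0), enter IRQ0 at PC=0 (depth now 2)
Event 6 (EXEC): [IRQ0] PC=0: INC 1 -> ACC=5
Event 7 (EXEC): [IRQ0] PC=1: DEC 2 -> ACC=3
Event 8 (EXEC): [IRQ0] PC=2: IRET -> resume IRQ1 at PC=0 (depth now 1)
Event 9 (EXEC): [IRQ1] PC=0: INC 3 -> ACC=6
Event 10 (EXEC): [IRQ1] PC=1: IRET -> resume MAIN at PC=3 (depth now 0)
Event 11 (INT 1): INT 1 arrives: push (MAIN, PC=3), enter IRQ1 at PC=0 (depth now 1)
Event 12 (INT 1): INT 1 arrives: push (IRQ1, PC=0), enter IRQ1 at PC=0 (depth now 2)
Event 13 (EXEC): [IRQ1] PC=0: INC 3 -> ACC=9
Event 14 (EXEC): [IRQ1] PC=1: IRET -> resume IRQ1 at PC=0 (depth now 1)
Event 15 (EXEC): [IRQ1] PC=0: INC 3 -> ACC=12
Event 16 (EXEC): [IRQ1] PC=1: IRET -> resume MAIN at PC=3 (depth now 0)
Event 17 (EXEC): [MAIN] PC=3: NOP
Event 18 (INT 1): INT 1 arrives: push (MAIN, PC=4), enter IRQ1 at PC=0 (depth now 1)
Event 19 (EXEC): [IRQ1] PC=0: INC 3 -> ACC=15
Event 20 (EXEC): [IRQ1] PC=1: IRET -> resume MAIN at PC=4 (depth now 0)
Event 21 (EXEC): [MAIN] PC=4: NOP
Event 22 (INT 1): INT 1 arrives: push (MAIN, PC=5), enter IRQ1 at PC=0 (depth now 1)
Event 23 (EXEC): [IRQ1] PC=0: INC 3 -> ACC=18
Event 24 (EXEC): [IRQ1] PC=1: IRET -> resume MAIN at PC=5 (depth now 0)
Event 25 (EXEC): [MAIN] PC=5: DEC 3 -> ACC=15
Event 26 (EXEC): [MAIN] PC=6: NOP
Event 27 (EXEC): [MAIN] PC=7: HALT

Answer: MAIN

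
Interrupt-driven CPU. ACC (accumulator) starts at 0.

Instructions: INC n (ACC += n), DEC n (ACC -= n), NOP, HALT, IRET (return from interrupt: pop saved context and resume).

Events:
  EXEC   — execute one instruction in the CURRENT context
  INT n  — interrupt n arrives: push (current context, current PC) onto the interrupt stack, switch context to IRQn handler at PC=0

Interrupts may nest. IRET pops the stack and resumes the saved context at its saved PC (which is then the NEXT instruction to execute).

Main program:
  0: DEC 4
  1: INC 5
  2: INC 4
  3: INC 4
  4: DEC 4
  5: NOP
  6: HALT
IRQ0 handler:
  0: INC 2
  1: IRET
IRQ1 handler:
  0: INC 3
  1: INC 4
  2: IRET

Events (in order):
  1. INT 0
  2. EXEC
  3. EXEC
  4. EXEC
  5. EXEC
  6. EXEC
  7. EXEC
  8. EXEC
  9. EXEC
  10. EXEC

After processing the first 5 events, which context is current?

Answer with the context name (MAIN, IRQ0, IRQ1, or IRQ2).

Answer: MAIN

Derivation:
Event 1 (INT 0): INT 0 arrives: push (MAIN, PC=0), enter IRQ0 at PC=0 (depth now 1)
Event 2 (EXEC): [IRQ0] PC=0: INC 2 -> ACC=2
Event 3 (EXEC): [IRQ0] PC=1: IRET -> resume MAIN at PC=0 (depth now 0)
Event 4 (EXEC): [MAIN] PC=0: DEC 4 -> ACC=-2
Event 5 (EXEC): [MAIN] PC=1: INC 5 -> ACC=3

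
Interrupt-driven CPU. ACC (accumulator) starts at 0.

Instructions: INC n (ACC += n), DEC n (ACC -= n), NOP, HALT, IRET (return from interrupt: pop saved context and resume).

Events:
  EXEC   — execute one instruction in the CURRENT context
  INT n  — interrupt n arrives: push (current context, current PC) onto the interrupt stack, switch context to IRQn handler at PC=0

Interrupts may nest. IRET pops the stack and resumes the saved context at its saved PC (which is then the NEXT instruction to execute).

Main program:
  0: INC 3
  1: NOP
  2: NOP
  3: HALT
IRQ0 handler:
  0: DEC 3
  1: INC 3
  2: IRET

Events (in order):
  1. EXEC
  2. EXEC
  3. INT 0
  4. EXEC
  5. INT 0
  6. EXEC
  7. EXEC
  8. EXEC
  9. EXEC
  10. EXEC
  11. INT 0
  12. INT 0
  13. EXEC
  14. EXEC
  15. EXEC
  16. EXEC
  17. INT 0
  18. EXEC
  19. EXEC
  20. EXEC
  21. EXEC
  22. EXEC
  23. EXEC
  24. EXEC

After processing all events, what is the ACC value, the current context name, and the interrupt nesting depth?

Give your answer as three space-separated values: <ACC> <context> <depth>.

Event 1 (EXEC): [MAIN] PC=0: INC 3 -> ACC=3
Event 2 (EXEC): [MAIN] PC=1: NOP
Event 3 (INT 0): INT 0 arrives: push (MAIN, PC=2), enter IRQ0 at PC=0 (depth now 1)
Event 4 (EXEC): [IRQ0] PC=0: DEC 3 -> ACC=0
Event 5 (INT 0): INT 0 arrives: push (IRQ0, PC=1), enter IRQ0 at PC=0 (depth now 2)
Event 6 (EXEC): [IRQ0] PC=0: DEC 3 -> ACC=-3
Event 7 (EXEC): [IRQ0] PC=1: INC 3 -> ACC=0
Event 8 (EXEC): [IRQ0] PC=2: IRET -> resume IRQ0 at PC=1 (depth now 1)
Event 9 (EXEC): [IRQ0] PC=1: INC 3 -> ACC=3
Event 10 (EXEC): [IRQ0] PC=2: IRET -> resume MAIN at PC=2 (depth now 0)
Event 11 (INT 0): INT 0 arrives: push (MAIN, PC=2), enter IRQ0 at PC=0 (depth now 1)
Event 12 (INT 0): INT 0 arrives: push (IRQ0, PC=0), enter IRQ0 at PC=0 (depth now 2)
Event 13 (EXEC): [IRQ0] PC=0: DEC 3 -> ACC=0
Event 14 (EXEC): [IRQ0] PC=1: INC 3 -> ACC=3
Event 15 (EXEC): [IRQ0] PC=2: IRET -> resume IRQ0 at PC=0 (depth now 1)
Event 16 (EXEC): [IRQ0] PC=0: DEC 3 -> ACC=0
Event 17 (INT 0): INT 0 arrives: push (IRQ0, PC=1), enter IRQ0 at PC=0 (depth now 2)
Event 18 (EXEC): [IRQ0] PC=0: DEC 3 -> ACC=-3
Event 19 (EXEC): [IRQ0] PC=1: INC 3 -> ACC=0
Event 20 (EXEC): [IRQ0] PC=2: IRET -> resume IRQ0 at PC=1 (depth now 1)
Event 21 (EXEC): [IRQ0] PC=1: INC 3 -> ACC=3
Event 22 (EXEC): [IRQ0] PC=2: IRET -> resume MAIN at PC=2 (depth now 0)
Event 23 (EXEC): [MAIN] PC=2: NOP
Event 24 (EXEC): [MAIN] PC=3: HALT

Answer: 3 MAIN 0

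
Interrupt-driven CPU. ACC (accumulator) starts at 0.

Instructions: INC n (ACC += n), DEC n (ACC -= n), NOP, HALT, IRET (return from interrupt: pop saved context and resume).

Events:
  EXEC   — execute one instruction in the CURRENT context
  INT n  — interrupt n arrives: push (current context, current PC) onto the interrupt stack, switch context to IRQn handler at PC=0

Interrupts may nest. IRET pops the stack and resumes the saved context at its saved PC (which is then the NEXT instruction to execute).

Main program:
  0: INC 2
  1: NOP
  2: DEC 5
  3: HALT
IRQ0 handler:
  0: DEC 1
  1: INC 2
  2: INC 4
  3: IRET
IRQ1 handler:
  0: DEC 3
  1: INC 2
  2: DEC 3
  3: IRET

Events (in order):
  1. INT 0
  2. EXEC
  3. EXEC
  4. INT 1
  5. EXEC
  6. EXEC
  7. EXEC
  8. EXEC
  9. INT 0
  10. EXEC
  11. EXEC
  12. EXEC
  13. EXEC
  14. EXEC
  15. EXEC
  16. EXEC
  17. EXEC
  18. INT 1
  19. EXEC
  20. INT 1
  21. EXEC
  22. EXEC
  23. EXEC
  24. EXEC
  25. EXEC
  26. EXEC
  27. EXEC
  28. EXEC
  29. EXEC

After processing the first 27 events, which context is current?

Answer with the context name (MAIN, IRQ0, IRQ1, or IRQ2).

Answer: MAIN

Derivation:
Event 1 (INT 0): INT 0 arrives: push (MAIN, PC=0), enter IRQ0 at PC=0 (depth now 1)
Event 2 (EXEC): [IRQ0] PC=0: DEC 1 -> ACC=-1
Event 3 (EXEC): [IRQ0] PC=1: INC 2 -> ACC=1
Event 4 (INT 1): INT 1 arrives: push (IRQ0, PC=2), enter IRQ1 at PC=0 (depth now 2)
Event 5 (EXEC): [IRQ1] PC=0: DEC 3 -> ACC=-2
Event 6 (EXEC): [IRQ1] PC=1: INC 2 -> ACC=0
Event 7 (EXEC): [IRQ1] PC=2: DEC 3 -> ACC=-3
Event 8 (EXEC): [IRQ1] PC=3: IRET -> resume IRQ0 at PC=2 (depth now 1)
Event 9 (INT 0): INT 0 arrives: push (IRQ0, PC=2), enter IRQ0 at PC=0 (depth now 2)
Event 10 (EXEC): [IRQ0] PC=0: DEC 1 -> ACC=-4
Event 11 (EXEC): [IRQ0] PC=1: INC 2 -> ACC=-2
Event 12 (EXEC): [IRQ0] PC=2: INC 4 -> ACC=2
Event 13 (EXEC): [IRQ0] PC=3: IRET -> resume IRQ0 at PC=2 (depth now 1)
Event 14 (EXEC): [IRQ0] PC=2: INC 4 -> ACC=6
Event 15 (EXEC): [IRQ0] PC=3: IRET -> resume MAIN at PC=0 (depth now 0)
Event 16 (EXEC): [MAIN] PC=0: INC 2 -> ACC=8
Event 17 (EXEC): [MAIN] PC=1: NOP
Event 18 (INT 1): INT 1 arrives: push (MAIN, PC=2), enter IRQ1 at PC=0 (depth now 1)
Event 19 (EXEC): [IRQ1] PC=0: DEC 3 -> ACC=5
Event 20 (INT 1): INT 1 arrives: push (IRQ1, PC=1), enter IRQ1 at PC=0 (depth now 2)
Event 21 (EXEC): [IRQ1] PC=0: DEC 3 -> ACC=2
Event 22 (EXEC): [IRQ1] PC=1: INC 2 -> ACC=4
Event 23 (EXEC): [IRQ1] PC=2: DEC 3 -> ACC=1
Event 24 (EXEC): [IRQ1] PC=3: IRET -> resume IRQ1 at PC=1 (depth now 1)
Event 25 (EXEC): [IRQ1] PC=1: INC 2 -> ACC=3
Event 26 (EXEC): [IRQ1] PC=2: DEC 3 -> ACC=0
Event 27 (EXEC): [IRQ1] PC=3: IRET -> resume MAIN at PC=2 (depth now 0)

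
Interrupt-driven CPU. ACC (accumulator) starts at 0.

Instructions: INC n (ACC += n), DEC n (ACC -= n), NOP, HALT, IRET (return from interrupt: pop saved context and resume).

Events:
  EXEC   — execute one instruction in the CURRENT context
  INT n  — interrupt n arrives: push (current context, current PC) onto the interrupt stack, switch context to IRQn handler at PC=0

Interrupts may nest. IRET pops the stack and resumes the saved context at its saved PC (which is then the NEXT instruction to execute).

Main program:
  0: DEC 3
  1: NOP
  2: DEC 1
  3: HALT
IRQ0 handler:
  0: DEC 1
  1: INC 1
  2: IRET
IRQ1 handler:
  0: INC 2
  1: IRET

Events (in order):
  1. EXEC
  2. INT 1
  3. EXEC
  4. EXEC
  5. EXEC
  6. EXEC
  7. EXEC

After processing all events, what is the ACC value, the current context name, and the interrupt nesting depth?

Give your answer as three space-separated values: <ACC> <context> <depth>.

Answer: -2 MAIN 0

Derivation:
Event 1 (EXEC): [MAIN] PC=0: DEC 3 -> ACC=-3
Event 2 (INT 1): INT 1 arrives: push (MAIN, PC=1), enter IRQ1 at PC=0 (depth now 1)
Event 3 (EXEC): [IRQ1] PC=0: INC 2 -> ACC=-1
Event 4 (EXEC): [IRQ1] PC=1: IRET -> resume MAIN at PC=1 (depth now 0)
Event 5 (EXEC): [MAIN] PC=1: NOP
Event 6 (EXEC): [MAIN] PC=2: DEC 1 -> ACC=-2
Event 7 (EXEC): [MAIN] PC=3: HALT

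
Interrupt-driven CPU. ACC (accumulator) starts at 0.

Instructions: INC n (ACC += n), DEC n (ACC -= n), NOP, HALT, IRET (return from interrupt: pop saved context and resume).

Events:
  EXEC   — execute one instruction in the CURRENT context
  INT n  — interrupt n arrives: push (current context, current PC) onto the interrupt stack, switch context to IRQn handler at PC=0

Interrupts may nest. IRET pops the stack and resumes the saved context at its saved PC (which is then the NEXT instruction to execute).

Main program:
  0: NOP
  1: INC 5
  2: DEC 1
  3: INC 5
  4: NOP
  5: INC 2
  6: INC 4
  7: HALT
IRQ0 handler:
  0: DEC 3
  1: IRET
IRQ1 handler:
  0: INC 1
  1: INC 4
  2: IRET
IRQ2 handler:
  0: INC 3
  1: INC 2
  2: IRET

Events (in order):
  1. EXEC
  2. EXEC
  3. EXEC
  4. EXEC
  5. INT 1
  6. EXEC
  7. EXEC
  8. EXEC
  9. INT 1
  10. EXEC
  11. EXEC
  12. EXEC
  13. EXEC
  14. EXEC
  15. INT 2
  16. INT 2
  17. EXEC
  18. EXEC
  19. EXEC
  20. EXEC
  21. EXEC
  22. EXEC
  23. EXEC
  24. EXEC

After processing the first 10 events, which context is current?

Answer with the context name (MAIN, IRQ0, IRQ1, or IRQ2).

Answer: IRQ1

Derivation:
Event 1 (EXEC): [MAIN] PC=0: NOP
Event 2 (EXEC): [MAIN] PC=1: INC 5 -> ACC=5
Event 3 (EXEC): [MAIN] PC=2: DEC 1 -> ACC=4
Event 4 (EXEC): [MAIN] PC=3: INC 5 -> ACC=9
Event 5 (INT 1): INT 1 arrives: push (MAIN, PC=4), enter IRQ1 at PC=0 (depth now 1)
Event 6 (EXEC): [IRQ1] PC=0: INC 1 -> ACC=10
Event 7 (EXEC): [IRQ1] PC=1: INC 4 -> ACC=14
Event 8 (EXEC): [IRQ1] PC=2: IRET -> resume MAIN at PC=4 (depth now 0)
Event 9 (INT 1): INT 1 arrives: push (MAIN, PC=4), enter IRQ1 at PC=0 (depth now 1)
Event 10 (EXEC): [IRQ1] PC=0: INC 1 -> ACC=15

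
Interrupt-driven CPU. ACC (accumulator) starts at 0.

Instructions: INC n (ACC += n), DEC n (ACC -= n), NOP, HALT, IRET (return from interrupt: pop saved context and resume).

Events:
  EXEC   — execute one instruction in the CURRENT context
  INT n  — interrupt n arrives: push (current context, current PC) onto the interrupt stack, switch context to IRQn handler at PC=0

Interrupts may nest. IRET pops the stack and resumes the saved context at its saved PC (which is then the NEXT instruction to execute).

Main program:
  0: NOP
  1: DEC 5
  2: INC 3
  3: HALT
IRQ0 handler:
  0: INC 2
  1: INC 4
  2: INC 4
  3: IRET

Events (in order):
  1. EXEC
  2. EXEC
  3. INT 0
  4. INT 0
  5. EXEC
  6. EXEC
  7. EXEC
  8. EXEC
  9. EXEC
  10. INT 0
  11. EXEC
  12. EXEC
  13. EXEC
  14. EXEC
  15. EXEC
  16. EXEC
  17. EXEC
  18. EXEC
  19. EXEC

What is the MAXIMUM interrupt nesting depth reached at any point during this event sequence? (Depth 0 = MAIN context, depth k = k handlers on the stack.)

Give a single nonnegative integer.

Answer: 2

Derivation:
Event 1 (EXEC): [MAIN] PC=0: NOP [depth=0]
Event 2 (EXEC): [MAIN] PC=1: DEC 5 -> ACC=-5 [depth=0]
Event 3 (INT 0): INT 0 arrives: push (MAIN, PC=2), enter IRQ0 at PC=0 (depth now 1) [depth=1]
Event 4 (INT 0): INT 0 arrives: push (IRQ0, PC=0), enter IRQ0 at PC=0 (depth now 2) [depth=2]
Event 5 (EXEC): [IRQ0] PC=0: INC 2 -> ACC=-3 [depth=2]
Event 6 (EXEC): [IRQ0] PC=1: INC 4 -> ACC=1 [depth=2]
Event 7 (EXEC): [IRQ0] PC=2: INC 4 -> ACC=5 [depth=2]
Event 8 (EXEC): [IRQ0] PC=3: IRET -> resume IRQ0 at PC=0 (depth now 1) [depth=1]
Event 9 (EXEC): [IRQ0] PC=0: INC 2 -> ACC=7 [depth=1]
Event 10 (INT 0): INT 0 arrives: push (IRQ0, PC=1), enter IRQ0 at PC=0 (depth now 2) [depth=2]
Event 11 (EXEC): [IRQ0] PC=0: INC 2 -> ACC=9 [depth=2]
Event 12 (EXEC): [IRQ0] PC=1: INC 4 -> ACC=13 [depth=2]
Event 13 (EXEC): [IRQ0] PC=2: INC 4 -> ACC=17 [depth=2]
Event 14 (EXEC): [IRQ0] PC=3: IRET -> resume IRQ0 at PC=1 (depth now 1) [depth=1]
Event 15 (EXEC): [IRQ0] PC=1: INC 4 -> ACC=21 [depth=1]
Event 16 (EXEC): [IRQ0] PC=2: INC 4 -> ACC=25 [depth=1]
Event 17 (EXEC): [IRQ0] PC=3: IRET -> resume MAIN at PC=2 (depth now 0) [depth=0]
Event 18 (EXEC): [MAIN] PC=2: INC 3 -> ACC=28 [depth=0]
Event 19 (EXEC): [MAIN] PC=3: HALT [depth=0]
Max depth observed: 2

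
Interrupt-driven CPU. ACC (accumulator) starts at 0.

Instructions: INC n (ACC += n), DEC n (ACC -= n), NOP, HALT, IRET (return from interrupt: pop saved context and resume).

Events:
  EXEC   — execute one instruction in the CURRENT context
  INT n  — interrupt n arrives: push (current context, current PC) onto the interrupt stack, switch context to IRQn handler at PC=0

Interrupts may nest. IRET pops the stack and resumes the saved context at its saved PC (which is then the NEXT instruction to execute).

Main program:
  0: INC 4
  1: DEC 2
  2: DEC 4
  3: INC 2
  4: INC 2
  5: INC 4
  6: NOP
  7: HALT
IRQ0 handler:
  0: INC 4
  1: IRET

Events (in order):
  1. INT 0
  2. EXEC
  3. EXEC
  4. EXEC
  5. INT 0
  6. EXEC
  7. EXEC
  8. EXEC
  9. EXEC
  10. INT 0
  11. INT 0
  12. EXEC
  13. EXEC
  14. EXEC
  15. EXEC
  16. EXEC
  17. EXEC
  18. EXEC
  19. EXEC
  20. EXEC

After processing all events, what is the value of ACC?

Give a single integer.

Answer: 22

Derivation:
Event 1 (INT 0): INT 0 arrives: push (MAIN, PC=0), enter IRQ0 at PC=0 (depth now 1)
Event 2 (EXEC): [IRQ0] PC=0: INC 4 -> ACC=4
Event 3 (EXEC): [IRQ0] PC=1: IRET -> resume MAIN at PC=0 (depth now 0)
Event 4 (EXEC): [MAIN] PC=0: INC 4 -> ACC=8
Event 5 (INT 0): INT 0 arrives: push (MAIN, PC=1), enter IRQ0 at PC=0 (depth now 1)
Event 6 (EXEC): [IRQ0] PC=0: INC 4 -> ACC=12
Event 7 (EXEC): [IRQ0] PC=1: IRET -> resume MAIN at PC=1 (depth now 0)
Event 8 (EXEC): [MAIN] PC=1: DEC 2 -> ACC=10
Event 9 (EXEC): [MAIN] PC=2: DEC 4 -> ACC=6
Event 10 (INT 0): INT 0 arrives: push (MAIN, PC=3), enter IRQ0 at PC=0 (depth now 1)
Event 11 (INT 0): INT 0 arrives: push (IRQ0, PC=0), enter IRQ0 at PC=0 (depth now 2)
Event 12 (EXEC): [IRQ0] PC=0: INC 4 -> ACC=10
Event 13 (EXEC): [IRQ0] PC=1: IRET -> resume IRQ0 at PC=0 (depth now 1)
Event 14 (EXEC): [IRQ0] PC=0: INC 4 -> ACC=14
Event 15 (EXEC): [IRQ0] PC=1: IRET -> resume MAIN at PC=3 (depth now 0)
Event 16 (EXEC): [MAIN] PC=3: INC 2 -> ACC=16
Event 17 (EXEC): [MAIN] PC=4: INC 2 -> ACC=18
Event 18 (EXEC): [MAIN] PC=5: INC 4 -> ACC=22
Event 19 (EXEC): [MAIN] PC=6: NOP
Event 20 (EXEC): [MAIN] PC=7: HALT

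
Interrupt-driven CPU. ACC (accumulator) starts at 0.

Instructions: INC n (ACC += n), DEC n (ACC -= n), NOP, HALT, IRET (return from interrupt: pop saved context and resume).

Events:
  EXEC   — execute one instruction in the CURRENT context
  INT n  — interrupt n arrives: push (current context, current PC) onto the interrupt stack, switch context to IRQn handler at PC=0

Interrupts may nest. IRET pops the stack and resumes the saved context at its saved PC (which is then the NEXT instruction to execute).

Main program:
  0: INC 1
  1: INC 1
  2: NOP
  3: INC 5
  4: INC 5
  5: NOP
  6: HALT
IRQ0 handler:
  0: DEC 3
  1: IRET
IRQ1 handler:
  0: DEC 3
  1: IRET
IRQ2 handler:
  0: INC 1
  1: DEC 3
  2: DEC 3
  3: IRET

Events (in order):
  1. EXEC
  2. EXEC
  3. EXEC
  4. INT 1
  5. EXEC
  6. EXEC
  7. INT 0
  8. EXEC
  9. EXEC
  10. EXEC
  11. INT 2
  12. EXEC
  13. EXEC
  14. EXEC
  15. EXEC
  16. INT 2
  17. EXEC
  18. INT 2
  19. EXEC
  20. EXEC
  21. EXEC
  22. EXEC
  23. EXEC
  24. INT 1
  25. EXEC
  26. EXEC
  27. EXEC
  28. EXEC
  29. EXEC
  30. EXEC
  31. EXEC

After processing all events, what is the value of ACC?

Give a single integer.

Event 1 (EXEC): [MAIN] PC=0: INC 1 -> ACC=1
Event 2 (EXEC): [MAIN] PC=1: INC 1 -> ACC=2
Event 3 (EXEC): [MAIN] PC=2: NOP
Event 4 (INT 1): INT 1 arrives: push (MAIN, PC=3), enter IRQ1 at PC=0 (depth now 1)
Event 5 (EXEC): [IRQ1] PC=0: DEC 3 -> ACC=-1
Event 6 (EXEC): [IRQ1] PC=1: IRET -> resume MAIN at PC=3 (depth now 0)
Event 7 (INT 0): INT 0 arrives: push (MAIN, PC=3), enter IRQ0 at PC=0 (depth now 1)
Event 8 (EXEC): [IRQ0] PC=0: DEC 3 -> ACC=-4
Event 9 (EXEC): [IRQ0] PC=1: IRET -> resume MAIN at PC=3 (depth now 0)
Event 10 (EXEC): [MAIN] PC=3: INC 5 -> ACC=1
Event 11 (INT 2): INT 2 arrives: push (MAIN, PC=4), enter IRQ2 at PC=0 (depth now 1)
Event 12 (EXEC): [IRQ2] PC=0: INC 1 -> ACC=2
Event 13 (EXEC): [IRQ2] PC=1: DEC 3 -> ACC=-1
Event 14 (EXEC): [IRQ2] PC=2: DEC 3 -> ACC=-4
Event 15 (EXEC): [IRQ2] PC=3: IRET -> resume MAIN at PC=4 (depth now 0)
Event 16 (INT 2): INT 2 arrives: push (MAIN, PC=4), enter IRQ2 at PC=0 (depth now 1)
Event 17 (EXEC): [IRQ2] PC=0: INC 1 -> ACC=-3
Event 18 (INT 2): INT 2 arrives: push (IRQ2, PC=1), enter IRQ2 at PC=0 (depth now 2)
Event 19 (EXEC): [IRQ2] PC=0: INC 1 -> ACC=-2
Event 20 (EXEC): [IRQ2] PC=1: DEC 3 -> ACC=-5
Event 21 (EXEC): [IRQ2] PC=2: DEC 3 -> ACC=-8
Event 22 (EXEC): [IRQ2] PC=3: IRET -> resume IRQ2 at PC=1 (depth now 1)
Event 23 (EXEC): [IRQ2] PC=1: DEC 3 -> ACC=-11
Event 24 (INT 1): INT 1 arrives: push (IRQ2, PC=2), enter IRQ1 at PC=0 (depth now 2)
Event 25 (EXEC): [IRQ1] PC=0: DEC 3 -> ACC=-14
Event 26 (EXEC): [IRQ1] PC=1: IRET -> resume IRQ2 at PC=2 (depth now 1)
Event 27 (EXEC): [IRQ2] PC=2: DEC 3 -> ACC=-17
Event 28 (EXEC): [IRQ2] PC=3: IRET -> resume MAIN at PC=4 (depth now 0)
Event 29 (EXEC): [MAIN] PC=4: INC 5 -> ACC=-12
Event 30 (EXEC): [MAIN] PC=5: NOP
Event 31 (EXEC): [MAIN] PC=6: HALT

Answer: -12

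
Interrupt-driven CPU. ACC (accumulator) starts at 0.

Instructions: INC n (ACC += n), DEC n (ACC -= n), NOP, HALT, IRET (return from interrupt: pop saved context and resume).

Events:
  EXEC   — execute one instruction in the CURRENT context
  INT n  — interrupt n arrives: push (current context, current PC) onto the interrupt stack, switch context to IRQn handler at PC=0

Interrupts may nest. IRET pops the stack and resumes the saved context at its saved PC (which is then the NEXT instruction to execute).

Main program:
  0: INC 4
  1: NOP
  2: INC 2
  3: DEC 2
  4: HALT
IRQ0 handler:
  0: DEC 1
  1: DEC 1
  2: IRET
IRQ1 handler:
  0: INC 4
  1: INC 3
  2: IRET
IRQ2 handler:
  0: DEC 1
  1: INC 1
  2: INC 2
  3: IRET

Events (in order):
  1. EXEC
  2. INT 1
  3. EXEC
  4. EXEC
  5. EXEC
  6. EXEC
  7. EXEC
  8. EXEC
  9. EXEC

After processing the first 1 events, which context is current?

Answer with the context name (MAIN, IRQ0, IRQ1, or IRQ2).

Answer: MAIN

Derivation:
Event 1 (EXEC): [MAIN] PC=0: INC 4 -> ACC=4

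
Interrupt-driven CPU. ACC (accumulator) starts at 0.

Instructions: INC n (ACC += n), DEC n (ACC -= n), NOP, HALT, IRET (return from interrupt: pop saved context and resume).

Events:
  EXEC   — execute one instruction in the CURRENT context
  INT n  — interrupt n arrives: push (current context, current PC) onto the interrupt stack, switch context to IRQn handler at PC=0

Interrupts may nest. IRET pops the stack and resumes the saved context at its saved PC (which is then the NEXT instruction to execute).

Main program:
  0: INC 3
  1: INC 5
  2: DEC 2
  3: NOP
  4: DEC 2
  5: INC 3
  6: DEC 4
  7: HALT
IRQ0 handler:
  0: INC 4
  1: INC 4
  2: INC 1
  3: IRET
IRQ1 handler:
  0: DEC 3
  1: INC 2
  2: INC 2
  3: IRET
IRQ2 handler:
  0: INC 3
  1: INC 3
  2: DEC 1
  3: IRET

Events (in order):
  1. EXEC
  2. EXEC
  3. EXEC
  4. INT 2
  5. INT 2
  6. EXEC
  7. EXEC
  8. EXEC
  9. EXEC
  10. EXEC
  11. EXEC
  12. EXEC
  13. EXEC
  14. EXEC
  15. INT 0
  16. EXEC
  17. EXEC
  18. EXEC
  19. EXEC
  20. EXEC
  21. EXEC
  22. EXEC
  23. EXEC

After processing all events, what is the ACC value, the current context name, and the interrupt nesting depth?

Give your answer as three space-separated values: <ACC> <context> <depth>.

Answer: 22 MAIN 0

Derivation:
Event 1 (EXEC): [MAIN] PC=0: INC 3 -> ACC=3
Event 2 (EXEC): [MAIN] PC=1: INC 5 -> ACC=8
Event 3 (EXEC): [MAIN] PC=2: DEC 2 -> ACC=6
Event 4 (INT 2): INT 2 arrives: push (MAIN, PC=3), enter IRQ2 at PC=0 (depth now 1)
Event 5 (INT 2): INT 2 arrives: push (IRQ2, PC=0), enter IRQ2 at PC=0 (depth now 2)
Event 6 (EXEC): [IRQ2] PC=0: INC 3 -> ACC=9
Event 7 (EXEC): [IRQ2] PC=1: INC 3 -> ACC=12
Event 8 (EXEC): [IRQ2] PC=2: DEC 1 -> ACC=11
Event 9 (EXEC): [IRQ2] PC=3: IRET -> resume IRQ2 at PC=0 (depth now 1)
Event 10 (EXEC): [IRQ2] PC=0: INC 3 -> ACC=14
Event 11 (EXEC): [IRQ2] PC=1: INC 3 -> ACC=17
Event 12 (EXEC): [IRQ2] PC=2: DEC 1 -> ACC=16
Event 13 (EXEC): [IRQ2] PC=3: IRET -> resume MAIN at PC=3 (depth now 0)
Event 14 (EXEC): [MAIN] PC=3: NOP
Event 15 (INT 0): INT 0 arrives: push (MAIN, PC=4), enter IRQ0 at PC=0 (depth now 1)
Event 16 (EXEC): [IRQ0] PC=0: INC 4 -> ACC=20
Event 17 (EXEC): [IRQ0] PC=1: INC 4 -> ACC=24
Event 18 (EXEC): [IRQ0] PC=2: INC 1 -> ACC=25
Event 19 (EXEC): [IRQ0] PC=3: IRET -> resume MAIN at PC=4 (depth now 0)
Event 20 (EXEC): [MAIN] PC=4: DEC 2 -> ACC=23
Event 21 (EXEC): [MAIN] PC=5: INC 3 -> ACC=26
Event 22 (EXEC): [MAIN] PC=6: DEC 4 -> ACC=22
Event 23 (EXEC): [MAIN] PC=7: HALT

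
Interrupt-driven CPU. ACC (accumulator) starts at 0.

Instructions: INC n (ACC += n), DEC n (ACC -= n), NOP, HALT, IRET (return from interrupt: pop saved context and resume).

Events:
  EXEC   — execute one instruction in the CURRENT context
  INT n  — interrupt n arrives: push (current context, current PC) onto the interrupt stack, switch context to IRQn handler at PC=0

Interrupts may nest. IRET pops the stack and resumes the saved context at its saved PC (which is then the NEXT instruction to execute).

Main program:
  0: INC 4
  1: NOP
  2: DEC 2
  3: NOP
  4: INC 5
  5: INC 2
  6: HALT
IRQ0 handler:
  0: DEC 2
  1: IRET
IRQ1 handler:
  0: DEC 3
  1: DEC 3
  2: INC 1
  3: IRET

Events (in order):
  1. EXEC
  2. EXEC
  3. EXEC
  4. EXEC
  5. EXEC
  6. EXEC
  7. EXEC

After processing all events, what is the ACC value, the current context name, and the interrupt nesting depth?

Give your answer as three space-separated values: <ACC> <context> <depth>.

Event 1 (EXEC): [MAIN] PC=0: INC 4 -> ACC=4
Event 2 (EXEC): [MAIN] PC=1: NOP
Event 3 (EXEC): [MAIN] PC=2: DEC 2 -> ACC=2
Event 4 (EXEC): [MAIN] PC=3: NOP
Event 5 (EXEC): [MAIN] PC=4: INC 5 -> ACC=7
Event 6 (EXEC): [MAIN] PC=5: INC 2 -> ACC=9
Event 7 (EXEC): [MAIN] PC=6: HALT

Answer: 9 MAIN 0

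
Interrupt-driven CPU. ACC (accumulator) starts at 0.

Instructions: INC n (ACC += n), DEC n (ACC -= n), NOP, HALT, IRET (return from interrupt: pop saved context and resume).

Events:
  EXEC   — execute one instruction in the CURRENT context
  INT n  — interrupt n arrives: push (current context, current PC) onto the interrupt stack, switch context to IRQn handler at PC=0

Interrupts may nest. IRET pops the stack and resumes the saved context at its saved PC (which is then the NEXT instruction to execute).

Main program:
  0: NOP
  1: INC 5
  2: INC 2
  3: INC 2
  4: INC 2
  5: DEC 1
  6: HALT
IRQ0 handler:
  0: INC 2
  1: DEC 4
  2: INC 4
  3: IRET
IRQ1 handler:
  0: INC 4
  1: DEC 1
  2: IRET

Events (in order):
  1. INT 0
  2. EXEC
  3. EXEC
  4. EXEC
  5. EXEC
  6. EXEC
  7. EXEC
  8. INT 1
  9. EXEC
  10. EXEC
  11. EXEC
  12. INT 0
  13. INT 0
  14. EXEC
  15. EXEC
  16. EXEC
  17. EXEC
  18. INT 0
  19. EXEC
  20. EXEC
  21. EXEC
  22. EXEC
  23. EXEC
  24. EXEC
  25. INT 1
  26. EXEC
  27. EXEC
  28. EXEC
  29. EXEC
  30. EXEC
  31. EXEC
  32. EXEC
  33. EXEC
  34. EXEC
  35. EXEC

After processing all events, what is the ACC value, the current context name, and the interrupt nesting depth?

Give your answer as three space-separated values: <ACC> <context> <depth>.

Answer: 24 MAIN 0

Derivation:
Event 1 (INT 0): INT 0 arrives: push (MAIN, PC=0), enter IRQ0 at PC=0 (depth now 1)
Event 2 (EXEC): [IRQ0] PC=0: INC 2 -> ACC=2
Event 3 (EXEC): [IRQ0] PC=1: DEC 4 -> ACC=-2
Event 4 (EXEC): [IRQ0] PC=2: INC 4 -> ACC=2
Event 5 (EXEC): [IRQ0] PC=3: IRET -> resume MAIN at PC=0 (depth now 0)
Event 6 (EXEC): [MAIN] PC=0: NOP
Event 7 (EXEC): [MAIN] PC=1: INC 5 -> ACC=7
Event 8 (INT 1): INT 1 arrives: push (MAIN, PC=2), enter IRQ1 at PC=0 (depth now 1)
Event 9 (EXEC): [IRQ1] PC=0: INC 4 -> ACC=11
Event 10 (EXEC): [IRQ1] PC=1: DEC 1 -> ACC=10
Event 11 (EXEC): [IRQ1] PC=2: IRET -> resume MAIN at PC=2 (depth now 0)
Event 12 (INT 0): INT 0 arrives: push (MAIN, PC=2), enter IRQ0 at PC=0 (depth now 1)
Event 13 (INT 0): INT 0 arrives: push (IRQ0, PC=0), enter IRQ0 at PC=0 (depth now 2)
Event 14 (EXEC): [IRQ0] PC=0: INC 2 -> ACC=12
Event 15 (EXEC): [IRQ0] PC=1: DEC 4 -> ACC=8
Event 16 (EXEC): [IRQ0] PC=2: INC 4 -> ACC=12
Event 17 (EXEC): [IRQ0] PC=3: IRET -> resume IRQ0 at PC=0 (depth now 1)
Event 18 (INT 0): INT 0 arrives: push (IRQ0, PC=0), enter IRQ0 at PC=0 (depth now 2)
Event 19 (EXEC): [IRQ0] PC=0: INC 2 -> ACC=14
Event 20 (EXEC): [IRQ0] PC=1: DEC 4 -> ACC=10
Event 21 (EXEC): [IRQ0] PC=2: INC 4 -> ACC=14
Event 22 (EXEC): [IRQ0] PC=3: IRET -> resume IRQ0 at PC=0 (depth now 1)
Event 23 (EXEC): [IRQ0] PC=0: INC 2 -> ACC=16
Event 24 (EXEC): [IRQ0] PC=1: DEC 4 -> ACC=12
Event 25 (INT 1): INT 1 arrives: push (IRQ0, PC=2), enter IRQ1 at PC=0 (depth now 2)
Event 26 (EXEC): [IRQ1] PC=0: INC 4 -> ACC=16
Event 27 (EXEC): [IRQ1] PC=1: DEC 1 -> ACC=15
Event 28 (EXEC): [IRQ1] PC=2: IRET -> resume IRQ0 at PC=2 (depth now 1)
Event 29 (EXEC): [IRQ0] PC=2: INC 4 -> ACC=19
Event 30 (EXEC): [IRQ0] PC=3: IRET -> resume MAIN at PC=2 (depth now 0)
Event 31 (EXEC): [MAIN] PC=2: INC 2 -> ACC=21
Event 32 (EXEC): [MAIN] PC=3: INC 2 -> ACC=23
Event 33 (EXEC): [MAIN] PC=4: INC 2 -> ACC=25
Event 34 (EXEC): [MAIN] PC=5: DEC 1 -> ACC=24
Event 35 (EXEC): [MAIN] PC=6: HALT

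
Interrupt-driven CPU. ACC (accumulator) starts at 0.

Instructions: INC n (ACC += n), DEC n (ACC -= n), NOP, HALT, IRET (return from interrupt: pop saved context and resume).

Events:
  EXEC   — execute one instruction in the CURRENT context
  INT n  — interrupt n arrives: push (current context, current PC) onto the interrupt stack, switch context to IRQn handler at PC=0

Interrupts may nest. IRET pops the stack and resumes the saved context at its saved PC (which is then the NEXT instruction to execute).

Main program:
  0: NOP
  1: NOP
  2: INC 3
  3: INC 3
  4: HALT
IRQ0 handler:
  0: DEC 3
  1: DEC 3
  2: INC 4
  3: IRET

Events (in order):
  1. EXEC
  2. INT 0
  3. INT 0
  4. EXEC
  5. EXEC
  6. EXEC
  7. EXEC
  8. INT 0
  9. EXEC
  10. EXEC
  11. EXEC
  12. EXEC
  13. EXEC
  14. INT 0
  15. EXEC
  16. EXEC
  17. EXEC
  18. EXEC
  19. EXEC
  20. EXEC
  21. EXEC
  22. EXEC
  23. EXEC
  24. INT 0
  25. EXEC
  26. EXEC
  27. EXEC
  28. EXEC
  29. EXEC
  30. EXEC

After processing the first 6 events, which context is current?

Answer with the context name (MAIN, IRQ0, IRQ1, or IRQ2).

Answer: IRQ0

Derivation:
Event 1 (EXEC): [MAIN] PC=0: NOP
Event 2 (INT 0): INT 0 arrives: push (MAIN, PC=1), enter IRQ0 at PC=0 (depth now 1)
Event 3 (INT 0): INT 0 arrives: push (IRQ0, PC=0), enter IRQ0 at PC=0 (depth now 2)
Event 4 (EXEC): [IRQ0] PC=0: DEC 3 -> ACC=-3
Event 5 (EXEC): [IRQ0] PC=1: DEC 3 -> ACC=-6
Event 6 (EXEC): [IRQ0] PC=2: INC 4 -> ACC=-2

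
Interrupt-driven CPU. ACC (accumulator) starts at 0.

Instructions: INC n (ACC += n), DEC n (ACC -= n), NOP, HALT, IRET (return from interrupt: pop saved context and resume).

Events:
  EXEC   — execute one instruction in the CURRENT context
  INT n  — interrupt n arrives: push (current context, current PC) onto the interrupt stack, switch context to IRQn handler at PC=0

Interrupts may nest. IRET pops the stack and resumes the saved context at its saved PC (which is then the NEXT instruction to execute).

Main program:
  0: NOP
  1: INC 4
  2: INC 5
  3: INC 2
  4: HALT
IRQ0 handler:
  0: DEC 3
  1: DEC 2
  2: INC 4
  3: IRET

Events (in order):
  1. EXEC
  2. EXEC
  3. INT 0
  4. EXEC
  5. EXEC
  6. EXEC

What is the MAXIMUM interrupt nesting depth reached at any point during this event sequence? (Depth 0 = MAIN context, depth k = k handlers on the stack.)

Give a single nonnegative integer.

Event 1 (EXEC): [MAIN] PC=0: NOP [depth=0]
Event 2 (EXEC): [MAIN] PC=1: INC 4 -> ACC=4 [depth=0]
Event 3 (INT 0): INT 0 arrives: push (MAIN, PC=2), enter IRQ0 at PC=0 (depth now 1) [depth=1]
Event 4 (EXEC): [IRQ0] PC=0: DEC 3 -> ACC=1 [depth=1]
Event 5 (EXEC): [IRQ0] PC=1: DEC 2 -> ACC=-1 [depth=1]
Event 6 (EXEC): [IRQ0] PC=2: INC 4 -> ACC=3 [depth=1]
Max depth observed: 1

Answer: 1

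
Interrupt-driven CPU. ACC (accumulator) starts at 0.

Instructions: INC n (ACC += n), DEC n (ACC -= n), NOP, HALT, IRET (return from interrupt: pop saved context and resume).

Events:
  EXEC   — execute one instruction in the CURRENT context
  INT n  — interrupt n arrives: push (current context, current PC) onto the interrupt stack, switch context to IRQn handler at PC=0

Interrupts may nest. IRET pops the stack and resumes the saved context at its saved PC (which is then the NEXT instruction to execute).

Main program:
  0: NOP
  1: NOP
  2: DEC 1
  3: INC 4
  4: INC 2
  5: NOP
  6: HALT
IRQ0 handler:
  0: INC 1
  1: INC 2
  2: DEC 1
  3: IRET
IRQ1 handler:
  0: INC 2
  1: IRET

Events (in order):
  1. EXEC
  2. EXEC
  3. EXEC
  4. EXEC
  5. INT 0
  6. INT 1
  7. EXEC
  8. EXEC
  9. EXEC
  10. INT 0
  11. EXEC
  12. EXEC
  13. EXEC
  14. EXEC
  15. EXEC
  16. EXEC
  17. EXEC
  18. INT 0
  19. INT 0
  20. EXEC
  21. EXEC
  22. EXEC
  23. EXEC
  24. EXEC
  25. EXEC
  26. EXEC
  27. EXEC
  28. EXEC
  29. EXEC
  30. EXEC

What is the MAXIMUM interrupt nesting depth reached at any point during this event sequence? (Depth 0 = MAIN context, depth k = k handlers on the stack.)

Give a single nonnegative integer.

Event 1 (EXEC): [MAIN] PC=0: NOP [depth=0]
Event 2 (EXEC): [MAIN] PC=1: NOP [depth=0]
Event 3 (EXEC): [MAIN] PC=2: DEC 1 -> ACC=-1 [depth=0]
Event 4 (EXEC): [MAIN] PC=3: INC 4 -> ACC=3 [depth=0]
Event 5 (INT 0): INT 0 arrives: push (MAIN, PC=4), enter IRQ0 at PC=0 (depth now 1) [depth=1]
Event 6 (INT 1): INT 1 arrives: push (IRQ0, PC=0), enter IRQ1 at PC=0 (depth now 2) [depth=2]
Event 7 (EXEC): [IRQ1] PC=0: INC 2 -> ACC=5 [depth=2]
Event 8 (EXEC): [IRQ1] PC=1: IRET -> resume IRQ0 at PC=0 (depth now 1) [depth=1]
Event 9 (EXEC): [IRQ0] PC=0: INC 1 -> ACC=6 [depth=1]
Event 10 (INT 0): INT 0 arrives: push (IRQ0, PC=1), enter IRQ0 at PC=0 (depth now 2) [depth=2]
Event 11 (EXEC): [IRQ0] PC=0: INC 1 -> ACC=7 [depth=2]
Event 12 (EXEC): [IRQ0] PC=1: INC 2 -> ACC=9 [depth=2]
Event 13 (EXEC): [IRQ0] PC=2: DEC 1 -> ACC=8 [depth=2]
Event 14 (EXEC): [IRQ0] PC=3: IRET -> resume IRQ0 at PC=1 (depth now 1) [depth=1]
Event 15 (EXEC): [IRQ0] PC=1: INC 2 -> ACC=10 [depth=1]
Event 16 (EXEC): [IRQ0] PC=2: DEC 1 -> ACC=9 [depth=1]
Event 17 (EXEC): [IRQ0] PC=3: IRET -> resume MAIN at PC=4 (depth now 0) [depth=0]
Event 18 (INT 0): INT 0 arrives: push (MAIN, PC=4), enter IRQ0 at PC=0 (depth now 1) [depth=1]
Event 19 (INT 0): INT 0 arrives: push (IRQ0, PC=0), enter IRQ0 at PC=0 (depth now 2) [depth=2]
Event 20 (EXEC): [IRQ0] PC=0: INC 1 -> ACC=10 [depth=2]
Event 21 (EXEC): [IRQ0] PC=1: INC 2 -> ACC=12 [depth=2]
Event 22 (EXEC): [IRQ0] PC=2: DEC 1 -> ACC=11 [depth=2]
Event 23 (EXEC): [IRQ0] PC=3: IRET -> resume IRQ0 at PC=0 (depth now 1) [depth=1]
Event 24 (EXEC): [IRQ0] PC=0: INC 1 -> ACC=12 [depth=1]
Event 25 (EXEC): [IRQ0] PC=1: INC 2 -> ACC=14 [depth=1]
Event 26 (EXEC): [IRQ0] PC=2: DEC 1 -> ACC=13 [depth=1]
Event 27 (EXEC): [IRQ0] PC=3: IRET -> resume MAIN at PC=4 (depth now 0) [depth=0]
Event 28 (EXEC): [MAIN] PC=4: INC 2 -> ACC=15 [depth=0]
Event 29 (EXEC): [MAIN] PC=5: NOP [depth=0]
Event 30 (EXEC): [MAIN] PC=6: HALT [depth=0]
Max depth observed: 2

Answer: 2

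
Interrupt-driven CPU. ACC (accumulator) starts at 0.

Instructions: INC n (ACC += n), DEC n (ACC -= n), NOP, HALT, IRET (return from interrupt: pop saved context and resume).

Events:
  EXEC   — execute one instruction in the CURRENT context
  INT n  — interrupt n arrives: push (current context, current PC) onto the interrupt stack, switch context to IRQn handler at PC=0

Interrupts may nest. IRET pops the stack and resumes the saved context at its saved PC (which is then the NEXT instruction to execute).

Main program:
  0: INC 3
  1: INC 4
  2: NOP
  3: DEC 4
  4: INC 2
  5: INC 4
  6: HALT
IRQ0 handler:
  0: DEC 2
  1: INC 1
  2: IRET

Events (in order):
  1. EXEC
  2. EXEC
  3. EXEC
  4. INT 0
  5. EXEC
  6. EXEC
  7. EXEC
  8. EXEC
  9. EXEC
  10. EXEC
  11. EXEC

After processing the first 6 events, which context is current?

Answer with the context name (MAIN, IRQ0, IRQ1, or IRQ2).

Answer: IRQ0

Derivation:
Event 1 (EXEC): [MAIN] PC=0: INC 3 -> ACC=3
Event 2 (EXEC): [MAIN] PC=1: INC 4 -> ACC=7
Event 3 (EXEC): [MAIN] PC=2: NOP
Event 4 (INT 0): INT 0 arrives: push (MAIN, PC=3), enter IRQ0 at PC=0 (depth now 1)
Event 5 (EXEC): [IRQ0] PC=0: DEC 2 -> ACC=5
Event 6 (EXEC): [IRQ0] PC=1: INC 1 -> ACC=6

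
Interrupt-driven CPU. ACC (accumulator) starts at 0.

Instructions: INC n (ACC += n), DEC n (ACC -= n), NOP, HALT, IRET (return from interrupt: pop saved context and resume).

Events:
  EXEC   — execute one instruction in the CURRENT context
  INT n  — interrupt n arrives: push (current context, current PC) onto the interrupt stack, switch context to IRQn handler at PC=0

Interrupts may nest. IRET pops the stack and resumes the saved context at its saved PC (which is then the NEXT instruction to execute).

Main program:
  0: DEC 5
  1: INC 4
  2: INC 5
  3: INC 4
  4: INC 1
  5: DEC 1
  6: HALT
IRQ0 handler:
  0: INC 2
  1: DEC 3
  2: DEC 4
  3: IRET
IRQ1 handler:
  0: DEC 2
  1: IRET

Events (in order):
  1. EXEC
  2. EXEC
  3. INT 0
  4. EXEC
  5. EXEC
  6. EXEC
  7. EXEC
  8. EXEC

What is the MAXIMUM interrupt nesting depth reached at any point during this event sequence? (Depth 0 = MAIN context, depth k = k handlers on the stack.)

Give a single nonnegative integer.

Answer: 1

Derivation:
Event 1 (EXEC): [MAIN] PC=0: DEC 5 -> ACC=-5 [depth=0]
Event 2 (EXEC): [MAIN] PC=1: INC 4 -> ACC=-1 [depth=0]
Event 3 (INT 0): INT 0 arrives: push (MAIN, PC=2), enter IRQ0 at PC=0 (depth now 1) [depth=1]
Event 4 (EXEC): [IRQ0] PC=0: INC 2 -> ACC=1 [depth=1]
Event 5 (EXEC): [IRQ0] PC=1: DEC 3 -> ACC=-2 [depth=1]
Event 6 (EXEC): [IRQ0] PC=2: DEC 4 -> ACC=-6 [depth=1]
Event 7 (EXEC): [IRQ0] PC=3: IRET -> resume MAIN at PC=2 (depth now 0) [depth=0]
Event 8 (EXEC): [MAIN] PC=2: INC 5 -> ACC=-1 [depth=0]
Max depth observed: 1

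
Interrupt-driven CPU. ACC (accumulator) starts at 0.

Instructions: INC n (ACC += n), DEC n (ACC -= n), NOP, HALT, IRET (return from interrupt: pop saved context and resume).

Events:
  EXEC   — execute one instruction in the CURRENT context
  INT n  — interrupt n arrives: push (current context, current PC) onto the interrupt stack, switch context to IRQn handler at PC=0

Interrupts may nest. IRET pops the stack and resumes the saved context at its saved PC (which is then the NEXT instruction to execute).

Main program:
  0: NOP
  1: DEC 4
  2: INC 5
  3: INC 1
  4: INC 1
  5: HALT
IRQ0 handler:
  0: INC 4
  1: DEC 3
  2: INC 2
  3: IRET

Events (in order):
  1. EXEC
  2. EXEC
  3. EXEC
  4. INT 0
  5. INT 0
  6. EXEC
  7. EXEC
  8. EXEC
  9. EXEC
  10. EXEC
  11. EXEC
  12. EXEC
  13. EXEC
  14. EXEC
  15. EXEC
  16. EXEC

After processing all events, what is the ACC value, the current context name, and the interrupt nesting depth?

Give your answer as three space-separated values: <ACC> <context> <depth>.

Answer: 9 MAIN 0

Derivation:
Event 1 (EXEC): [MAIN] PC=0: NOP
Event 2 (EXEC): [MAIN] PC=1: DEC 4 -> ACC=-4
Event 3 (EXEC): [MAIN] PC=2: INC 5 -> ACC=1
Event 4 (INT 0): INT 0 arrives: push (MAIN, PC=3), enter IRQ0 at PC=0 (depth now 1)
Event 5 (INT 0): INT 0 arrives: push (IRQ0, PC=0), enter IRQ0 at PC=0 (depth now 2)
Event 6 (EXEC): [IRQ0] PC=0: INC 4 -> ACC=5
Event 7 (EXEC): [IRQ0] PC=1: DEC 3 -> ACC=2
Event 8 (EXEC): [IRQ0] PC=2: INC 2 -> ACC=4
Event 9 (EXEC): [IRQ0] PC=3: IRET -> resume IRQ0 at PC=0 (depth now 1)
Event 10 (EXEC): [IRQ0] PC=0: INC 4 -> ACC=8
Event 11 (EXEC): [IRQ0] PC=1: DEC 3 -> ACC=5
Event 12 (EXEC): [IRQ0] PC=2: INC 2 -> ACC=7
Event 13 (EXEC): [IRQ0] PC=3: IRET -> resume MAIN at PC=3 (depth now 0)
Event 14 (EXEC): [MAIN] PC=3: INC 1 -> ACC=8
Event 15 (EXEC): [MAIN] PC=4: INC 1 -> ACC=9
Event 16 (EXEC): [MAIN] PC=5: HALT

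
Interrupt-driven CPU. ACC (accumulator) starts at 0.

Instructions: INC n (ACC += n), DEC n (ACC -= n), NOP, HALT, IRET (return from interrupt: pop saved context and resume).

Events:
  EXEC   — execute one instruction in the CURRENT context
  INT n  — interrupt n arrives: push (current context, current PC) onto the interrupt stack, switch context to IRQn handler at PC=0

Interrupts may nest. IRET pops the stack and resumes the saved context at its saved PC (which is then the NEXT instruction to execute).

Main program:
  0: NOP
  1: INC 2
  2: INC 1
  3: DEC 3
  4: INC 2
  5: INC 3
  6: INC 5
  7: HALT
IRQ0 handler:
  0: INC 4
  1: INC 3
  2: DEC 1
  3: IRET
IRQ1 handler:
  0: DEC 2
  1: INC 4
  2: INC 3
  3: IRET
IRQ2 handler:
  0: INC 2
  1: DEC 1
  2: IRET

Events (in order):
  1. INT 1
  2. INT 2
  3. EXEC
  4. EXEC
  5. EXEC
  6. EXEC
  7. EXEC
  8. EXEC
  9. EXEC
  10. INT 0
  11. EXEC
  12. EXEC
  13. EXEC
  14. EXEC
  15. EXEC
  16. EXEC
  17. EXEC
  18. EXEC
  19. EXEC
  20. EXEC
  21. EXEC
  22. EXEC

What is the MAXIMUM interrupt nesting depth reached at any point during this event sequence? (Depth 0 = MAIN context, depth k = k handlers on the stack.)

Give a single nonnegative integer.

Event 1 (INT 1): INT 1 arrives: push (MAIN, PC=0), enter IRQ1 at PC=0 (depth now 1) [depth=1]
Event 2 (INT 2): INT 2 arrives: push (IRQ1, PC=0), enter IRQ2 at PC=0 (depth now 2) [depth=2]
Event 3 (EXEC): [IRQ2] PC=0: INC 2 -> ACC=2 [depth=2]
Event 4 (EXEC): [IRQ2] PC=1: DEC 1 -> ACC=1 [depth=2]
Event 5 (EXEC): [IRQ2] PC=2: IRET -> resume IRQ1 at PC=0 (depth now 1) [depth=1]
Event 6 (EXEC): [IRQ1] PC=0: DEC 2 -> ACC=-1 [depth=1]
Event 7 (EXEC): [IRQ1] PC=1: INC 4 -> ACC=3 [depth=1]
Event 8 (EXEC): [IRQ1] PC=2: INC 3 -> ACC=6 [depth=1]
Event 9 (EXEC): [IRQ1] PC=3: IRET -> resume MAIN at PC=0 (depth now 0) [depth=0]
Event 10 (INT 0): INT 0 arrives: push (MAIN, PC=0), enter IRQ0 at PC=0 (depth now 1) [depth=1]
Event 11 (EXEC): [IRQ0] PC=0: INC 4 -> ACC=10 [depth=1]
Event 12 (EXEC): [IRQ0] PC=1: INC 3 -> ACC=13 [depth=1]
Event 13 (EXEC): [IRQ0] PC=2: DEC 1 -> ACC=12 [depth=1]
Event 14 (EXEC): [IRQ0] PC=3: IRET -> resume MAIN at PC=0 (depth now 0) [depth=0]
Event 15 (EXEC): [MAIN] PC=0: NOP [depth=0]
Event 16 (EXEC): [MAIN] PC=1: INC 2 -> ACC=14 [depth=0]
Event 17 (EXEC): [MAIN] PC=2: INC 1 -> ACC=15 [depth=0]
Event 18 (EXEC): [MAIN] PC=3: DEC 3 -> ACC=12 [depth=0]
Event 19 (EXEC): [MAIN] PC=4: INC 2 -> ACC=14 [depth=0]
Event 20 (EXEC): [MAIN] PC=5: INC 3 -> ACC=17 [depth=0]
Event 21 (EXEC): [MAIN] PC=6: INC 5 -> ACC=22 [depth=0]
Event 22 (EXEC): [MAIN] PC=7: HALT [depth=0]
Max depth observed: 2

Answer: 2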